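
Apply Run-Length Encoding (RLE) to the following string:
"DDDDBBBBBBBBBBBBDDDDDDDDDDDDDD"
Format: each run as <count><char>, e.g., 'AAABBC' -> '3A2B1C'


Scanning runs left to right:
  i=0: run of 'D' x 4 -> '4D'
  i=4: run of 'B' x 12 -> '12B'
  i=16: run of 'D' x 14 -> '14D'

RLE = 4D12B14D


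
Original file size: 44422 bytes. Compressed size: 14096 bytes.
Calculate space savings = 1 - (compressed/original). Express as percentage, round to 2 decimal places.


ratio = compressed/original = 14096/44422 = 0.31732
savings = 1 - ratio = 1 - 0.31732 = 0.68268
as a percentage: 0.68268 * 100 = 68.27%

Space savings = 1 - 14096/44422 = 68.27%


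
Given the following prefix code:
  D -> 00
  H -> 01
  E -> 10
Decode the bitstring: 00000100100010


Decoding step by step:
Bits 00 -> D
Bits 00 -> D
Bits 01 -> H
Bits 00 -> D
Bits 10 -> E
Bits 00 -> D
Bits 10 -> E


Decoded message: DDHDEDE


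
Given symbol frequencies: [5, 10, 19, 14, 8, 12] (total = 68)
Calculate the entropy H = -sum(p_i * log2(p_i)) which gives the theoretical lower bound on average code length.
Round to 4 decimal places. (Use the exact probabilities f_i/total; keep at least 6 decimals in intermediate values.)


Per-symbol terms -p_i * log2(p_i) with p_i = f_i/68:
  p = 5/68 = 0.073529: log2(p) = -3.765535, -p*log2(p) = 0.276878
  p = 10/68 = 0.147059: log2(p) = -2.765535, -p*log2(p) = 0.406696
  p = 19/68 = 0.279412: log2(p) = -1.839535, -p*log2(p) = 0.513988
  p = 14/68 = 0.205882: log2(p) = -2.280108, -p*log2(p) = 0.469434
  p = 8/68 = 0.117647: log2(p) = -3.087463, -p*log2(p) = 0.363231
  p = 12/68 = 0.176471: log2(p) = -2.502500, -p*log2(p) = 0.441618
H = 0.276878 + 0.406696 + 0.513988 + 0.469434 + 0.363231 + 0.441618 = 2.471845

H = 2.4718 bits/symbol


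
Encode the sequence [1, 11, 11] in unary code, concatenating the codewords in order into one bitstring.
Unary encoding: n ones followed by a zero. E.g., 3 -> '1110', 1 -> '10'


Encode each number as n ones followed by a terminating 0:
  1 -> 10 (2 bits)
  11 -> 111111111110 (12 bits)
  11 -> 111111111110 (12 bits)
Total length = 2 + 12 + 12 = 26 bits.

Unary([1, 11, 11]) = 10111111111110111111111110 (26 bits)


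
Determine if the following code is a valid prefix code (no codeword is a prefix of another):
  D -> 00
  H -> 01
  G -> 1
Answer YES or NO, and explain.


Checking each pair (does one codeword prefix another?):
  D='00' vs H='01': no prefix
  D='00' vs G='1': no prefix
  H='01' vs D='00': no prefix
  H='01' vs G='1': no prefix
  G='1' vs D='00': no prefix
  G='1' vs H='01': no prefix
No violation found over all pairs.

YES -- this is a valid prefix code. No codeword is a prefix of any other codeword.


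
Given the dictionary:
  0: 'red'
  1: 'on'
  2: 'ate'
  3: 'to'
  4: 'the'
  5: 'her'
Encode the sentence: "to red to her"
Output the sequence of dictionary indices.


Look up each word in the dictionary:
  'to' -> 3
  'red' -> 0
  'to' -> 3
  'her' -> 5

Encoded: [3, 0, 3, 5]


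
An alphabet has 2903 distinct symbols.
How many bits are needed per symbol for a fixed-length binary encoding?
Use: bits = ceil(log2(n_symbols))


log2(2903) = 11.5033
Bracket: 2^11 = 2048 < 2903 <= 2^12 = 4096
So ceil(log2(2903)) = 12

bits = ceil(log2(2903)) = ceil(11.5033) = 12 bits


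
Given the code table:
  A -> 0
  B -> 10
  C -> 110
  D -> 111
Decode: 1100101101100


Decoding:
110 -> C
0 -> A
10 -> B
110 -> C
110 -> C
0 -> A


Result: CABCCA


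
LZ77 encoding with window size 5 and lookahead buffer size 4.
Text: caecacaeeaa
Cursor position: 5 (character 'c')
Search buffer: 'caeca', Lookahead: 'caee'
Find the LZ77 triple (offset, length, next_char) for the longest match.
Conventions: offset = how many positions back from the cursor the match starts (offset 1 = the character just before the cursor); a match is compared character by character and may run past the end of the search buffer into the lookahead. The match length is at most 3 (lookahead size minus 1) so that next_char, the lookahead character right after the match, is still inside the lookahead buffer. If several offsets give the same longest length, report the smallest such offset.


Try each offset into the search buffer:
  offset=1 (pos 4, char 'a'): match length 0
  offset=2 (pos 3, char 'c'): match length 2
  offset=3 (pos 2, char 'e'): match length 0
  offset=4 (pos 1, char 'a'): match length 0
  offset=5 (pos 0, char 'c'): match length 3
Longest match has length 3 at offset 5.
next_char = character at position 5 + 3 = 8 -> 'e'

Best match: offset=5, length=3 (matching 'cae' starting at position 0)
LZ77 triple: (5, 3, 'e')


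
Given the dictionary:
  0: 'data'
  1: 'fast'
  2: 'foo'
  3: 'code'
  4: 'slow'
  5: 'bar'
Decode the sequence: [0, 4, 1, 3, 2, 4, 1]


Look up each index in the dictionary:
  0 -> 'data'
  4 -> 'slow'
  1 -> 'fast'
  3 -> 'code'
  2 -> 'foo'
  4 -> 'slow'
  1 -> 'fast'

Decoded: "data slow fast code foo slow fast"


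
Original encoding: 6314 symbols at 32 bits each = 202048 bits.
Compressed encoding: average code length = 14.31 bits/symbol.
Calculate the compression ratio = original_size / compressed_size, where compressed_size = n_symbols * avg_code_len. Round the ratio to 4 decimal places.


original_size = n_symbols * orig_bits = 6314 * 32 = 202048 bits
compressed_size = n_symbols * avg_code_len = 6314 * 14.31 = 90353.34 bits
ratio = original_size / compressed_size = 202048 / 90353.34 = 2.2362

Compression ratio = 2.2362


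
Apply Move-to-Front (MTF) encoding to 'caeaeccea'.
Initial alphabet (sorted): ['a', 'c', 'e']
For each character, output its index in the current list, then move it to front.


MTF encoding:
'c': index 1 in ['a', 'c', 'e'] -> ['c', 'a', 'e']
'a': index 1 in ['c', 'a', 'e'] -> ['a', 'c', 'e']
'e': index 2 in ['a', 'c', 'e'] -> ['e', 'a', 'c']
'a': index 1 in ['e', 'a', 'c'] -> ['a', 'e', 'c']
'e': index 1 in ['a', 'e', 'c'] -> ['e', 'a', 'c']
'c': index 2 in ['e', 'a', 'c'] -> ['c', 'e', 'a']
'c': index 0 in ['c', 'e', 'a'] -> ['c', 'e', 'a']
'e': index 1 in ['c', 'e', 'a'] -> ['e', 'c', 'a']
'a': index 2 in ['e', 'c', 'a'] -> ['a', 'e', 'c']


Output: [1, 1, 2, 1, 1, 2, 0, 1, 2]


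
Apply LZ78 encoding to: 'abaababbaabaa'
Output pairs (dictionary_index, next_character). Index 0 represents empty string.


LZ78 encoding steps:
Dictionary: {0: ''}
Step 1: w='' (idx 0), next='a' -> output (0, 'a'), add 'a' as idx 1
Step 2: w='' (idx 0), next='b' -> output (0, 'b'), add 'b' as idx 2
Step 3: w='a' (idx 1), next='a' -> output (1, 'a'), add 'aa' as idx 3
Step 4: w='b' (idx 2), next='a' -> output (2, 'a'), add 'ba' as idx 4
Step 5: w='b' (idx 2), next='b' -> output (2, 'b'), add 'bb' as idx 5
Step 6: w='aa' (idx 3), next='b' -> output (3, 'b'), add 'aab' as idx 6
Step 7: w='aa' (idx 3), end of input -> output (3, '')


Encoded: [(0, 'a'), (0, 'b'), (1, 'a'), (2, 'a'), (2, 'b'), (3, 'b'), (3, '')]


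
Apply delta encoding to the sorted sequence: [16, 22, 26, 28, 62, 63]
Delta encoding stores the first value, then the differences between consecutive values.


First value: 16
Deltas:
  22 - 16 = 6
  26 - 22 = 4
  28 - 26 = 2
  62 - 28 = 34
  63 - 62 = 1


Delta encoded: [16, 6, 4, 2, 34, 1]


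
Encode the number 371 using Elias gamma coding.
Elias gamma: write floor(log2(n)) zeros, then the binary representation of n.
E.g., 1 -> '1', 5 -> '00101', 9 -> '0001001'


num_bits = floor(log2(371)) + 1 = 9
leading_zeros = num_bits - 1 = 8
binary(371) = 101110011

Elias gamma(371) = '00000000' + '101110011' = 00000000101110011 (17 bits)


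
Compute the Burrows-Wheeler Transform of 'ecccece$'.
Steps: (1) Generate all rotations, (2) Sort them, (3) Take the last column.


Rotations (sorted):
  0: $ecccece -> last char: e
  1: cccece$e -> last char: e
  2: ccece$ec -> last char: c
  3: ce$eccce -> last char: e
  4: cece$ecc -> last char: c
  5: e$ecccec -> last char: c
  6: ecccece$ -> last char: $
  7: ece$eccc -> last char: c


BWT = eececc$c


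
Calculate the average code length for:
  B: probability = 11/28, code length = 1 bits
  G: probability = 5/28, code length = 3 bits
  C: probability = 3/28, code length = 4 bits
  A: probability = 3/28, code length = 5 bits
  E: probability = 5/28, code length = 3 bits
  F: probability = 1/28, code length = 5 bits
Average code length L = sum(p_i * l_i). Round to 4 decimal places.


Weighted contributions p_i * l_i:
  B: (11/28) * 1 = 11/28
  G: (5/28) * 3 = 15/28
  C: (3/28) * 4 = 12/28
  A: (3/28) * 5 = 15/28
  E: (5/28) * 3 = 15/28
  F: (1/28) * 5 = 5/28
Sum = (11 + 15 + 12 + 15 + 15 + 5)/28 = 73/28

L = 73/28 = 2.6071 bits/symbol


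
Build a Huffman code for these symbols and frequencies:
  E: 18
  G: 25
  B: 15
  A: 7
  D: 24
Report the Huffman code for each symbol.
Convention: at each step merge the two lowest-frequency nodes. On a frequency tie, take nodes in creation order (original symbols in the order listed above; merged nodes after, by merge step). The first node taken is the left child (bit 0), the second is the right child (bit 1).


Huffman tree construction:
Step 1: Merge A(7) + B(15) = 22
Step 2: Merge E(18) + (A+B)(22) = 40
Step 3: Merge D(24) + G(25) = 49
Step 4: Merge (E+(A+B))(40) + (D+G)(49) = 89
Read each symbol's code off the tree from the root (left child = 0, right child = 1).

Codes:
  E: 00 (length 2)
  G: 11 (length 2)
  B: 011 (length 3)
  A: 010 (length 3)
  D: 10 (length 2)
Average code length: 200/89 = 2.2472 bits/symbol


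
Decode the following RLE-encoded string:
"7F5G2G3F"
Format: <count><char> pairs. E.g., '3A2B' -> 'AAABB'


Expanding each <count><char> pair:
  7F -> 'FFFFFFF'
  5G -> 'GGGGG'
  2G -> 'GG'
  3F -> 'FFF'

Decoded = FFFFFFFGGGGGGGFFF


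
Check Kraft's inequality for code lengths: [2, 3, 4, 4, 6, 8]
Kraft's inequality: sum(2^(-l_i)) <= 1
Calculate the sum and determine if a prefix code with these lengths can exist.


Sum = 2^(-2) + 2^(-3) + 2^(-4) + 2^(-4) + 2^(-6) + 2^(-8)
    = 0.25 + 0.125 + 0.0625 + 0.0625 + 0.015625 + 0.00390625
    = 133/256 = 0.51953125
Since 0.51953125 <= 1, Kraft's inequality IS satisfied.
A prefix code with these lengths CAN exist.

Kraft sum = 0.51953125. Satisfied.


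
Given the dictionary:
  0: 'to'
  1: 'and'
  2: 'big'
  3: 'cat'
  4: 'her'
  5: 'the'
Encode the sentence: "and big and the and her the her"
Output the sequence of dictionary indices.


Look up each word in the dictionary:
  'and' -> 1
  'big' -> 2
  'and' -> 1
  'the' -> 5
  'and' -> 1
  'her' -> 4
  'the' -> 5
  'her' -> 4

Encoded: [1, 2, 1, 5, 1, 4, 5, 4]


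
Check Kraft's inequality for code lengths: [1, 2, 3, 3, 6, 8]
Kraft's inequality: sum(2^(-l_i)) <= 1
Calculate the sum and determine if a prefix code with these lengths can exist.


Sum = 2^(-1) + 2^(-2) + 2^(-3) + 2^(-3) + 2^(-6) + 2^(-8)
    = 0.5 + 0.25 + 0.125 + 0.125 + 0.015625 + 0.00390625
    = 261/256 = 1.01953125
Since 1.01953125 > 1, Kraft's inequality is NOT satisfied.
A prefix code with these lengths CANNOT exist.

Kraft sum = 1.01953125. Not satisfied.


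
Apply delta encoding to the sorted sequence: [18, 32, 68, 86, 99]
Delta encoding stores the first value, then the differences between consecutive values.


First value: 18
Deltas:
  32 - 18 = 14
  68 - 32 = 36
  86 - 68 = 18
  99 - 86 = 13


Delta encoded: [18, 14, 36, 18, 13]


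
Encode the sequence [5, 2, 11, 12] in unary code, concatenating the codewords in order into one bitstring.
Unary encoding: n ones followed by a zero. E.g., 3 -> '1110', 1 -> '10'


Encode each number as n ones followed by a terminating 0:
  5 -> 111110 (6 bits)
  2 -> 110 (3 bits)
  11 -> 111111111110 (12 bits)
  12 -> 1111111111110 (13 bits)
Total length = 6 + 3 + 12 + 13 = 34 bits.

Unary([5, 2, 11, 12]) = 1111101101111111111101111111111110 (34 bits)


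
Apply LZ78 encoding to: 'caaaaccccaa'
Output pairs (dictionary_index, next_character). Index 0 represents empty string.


LZ78 encoding steps:
Dictionary: {0: ''}
Step 1: w='' (idx 0), next='c' -> output (0, 'c'), add 'c' as idx 1
Step 2: w='' (idx 0), next='a' -> output (0, 'a'), add 'a' as idx 2
Step 3: w='a' (idx 2), next='a' -> output (2, 'a'), add 'aa' as idx 3
Step 4: w='a' (idx 2), next='c' -> output (2, 'c'), add 'ac' as idx 4
Step 5: w='c' (idx 1), next='c' -> output (1, 'c'), add 'cc' as idx 5
Step 6: w='c' (idx 1), next='a' -> output (1, 'a'), add 'ca' as idx 6
Step 7: w='a' (idx 2), end of input -> output (2, '')


Encoded: [(0, 'c'), (0, 'a'), (2, 'a'), (2, 'c'), (1, 'c'), (1, 'a'), (2, '')]


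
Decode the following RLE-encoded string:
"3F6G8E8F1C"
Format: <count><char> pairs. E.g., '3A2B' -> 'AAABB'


Expanding each <count><char> pair:
  3F -> 'FFF'
  6G -> 'GGGGGG'
  8E -> 'EEEEEEEE'
  8F -> 'FFFFFFFF'
  1C -> 'C'

Decoded = FFFGGGGGGEEEEEEEEFFFFFFFFC


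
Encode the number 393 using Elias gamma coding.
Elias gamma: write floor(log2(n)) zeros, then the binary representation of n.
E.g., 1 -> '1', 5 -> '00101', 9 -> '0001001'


num_bits = floor(log2(393)) + 1 = 9
leading_zeros = num_bits - 1 = 8
binary(393) = 110001001

Elias gamma(393) = '00000000' + '110001001' = 00000000110001001 (17 bits)


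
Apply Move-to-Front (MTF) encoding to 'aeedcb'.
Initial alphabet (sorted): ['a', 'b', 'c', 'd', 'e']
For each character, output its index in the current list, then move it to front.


MTF encoding:
'a': index 0 in ['a', 'b', 'c', 'd', 'e'] -> ['a', 'b', 'c', 'd', 'e']
'e': index 4 in ['a', 'b', 'c', 'd', 'e'] -> ['e', 'a', 'b', 'c', 'd']
'e': index 0 in ['e', 'a', 'b', 'c', 'd'] -> ['e', 'a', 'b', 'c', 'd']
'd': index 4 in ['e', 'a', 'b', 'c', 'd'] -> ['d', 'e', 'a', 'b', 'c']
'c': index 4 in ['d', 'e', 'a', 'b', 'c'] -> ['c', 'd', 'e', 'a', 'b']
'b': index 4 in ['c', 'd', 'e', 'a', 'b'] -> ['b', 'c', 'd', 'e', 'a']


Output: [0, 4, 0, 4, 4, 4]


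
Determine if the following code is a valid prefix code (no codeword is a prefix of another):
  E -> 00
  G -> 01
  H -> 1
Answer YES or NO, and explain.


Checking each pair (does one codeword prefix another?):
  E='00' vs G='01': no prefix
  E='00' vs H='1': no prefix
  G='01' vs E='00': no prefix
  G='01' vs H='1': no prefix
  H='1' vs E='00': no prefix
  H='1' vs G='01': no prefix
No violation found over all pairs.

YES -- this is a valid prefix code. No codeword is a prefix of any other codeword.


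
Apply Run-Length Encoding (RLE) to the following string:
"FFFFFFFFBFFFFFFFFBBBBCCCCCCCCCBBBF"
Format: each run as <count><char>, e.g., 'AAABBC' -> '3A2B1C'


Scanning runs left to right:
  i=0: run of 'F' x 8 -> '8F'
  i=8: run of 'B' x 1 -> '1B'
  i=9: run of 'F' x 8 -> '8F'
  i=17: run of 'B' x 4 -> '4B'
  i=21: run of 'C' x 9 -> '9C'
  i=30: run of 'B' x 3 -> '3B'
  i=33: run of 'F' x 1 -> '1F'

RLE = 8F1B8F4B9C3B1F


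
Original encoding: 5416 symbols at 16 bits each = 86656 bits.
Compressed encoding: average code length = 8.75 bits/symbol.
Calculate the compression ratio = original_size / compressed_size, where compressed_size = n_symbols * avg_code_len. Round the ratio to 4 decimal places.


original_size = n_symbols * orig_bits = 5416 * 16 = 86656 bits
compressed_size = n_symbols * avg_code_len = 5416 * 8.75 = 47390.0 bits
ratio = original_size / compressed_size = 86656 / 47390.0 = 1.8286

Compression ratio = 1.8286


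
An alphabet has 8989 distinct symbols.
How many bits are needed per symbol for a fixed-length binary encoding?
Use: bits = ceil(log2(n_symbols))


log2(8989) = 13.1339
Bracket: 2^13 = 8192 < 8989 <= 2^14 = 16384
So ceil(log2(8989)) = 14

bits = ceil(log2(8989)) = ceil(13.1339) = 14 bits


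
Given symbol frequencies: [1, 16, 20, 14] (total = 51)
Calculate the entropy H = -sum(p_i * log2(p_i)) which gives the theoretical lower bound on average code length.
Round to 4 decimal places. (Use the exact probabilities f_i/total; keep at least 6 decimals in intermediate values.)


Per-symbol terms -p_i * log2(p_i) with p_i = f_i/51:
  p = 1/51 = 0.019608: log2(p) = -5.672425, -p*log2(p) = 0.111224
  p = 16/51 = 0.313725: log2(p) = -1.672425, -p*log2(p) = 0.524682
  p = 20/51 = 0.392157: log2(p) = -1.350497, -p*log2(p) = 0.529607
  p = 14/51 = 0.274510: log2(p) = -1.865070, -p*log2(p) = 0.511980
H = 0.111224 + 0.524682 + 0.529607 + 0.511980 = 1.677493

H = 1.6775 bits/symbol


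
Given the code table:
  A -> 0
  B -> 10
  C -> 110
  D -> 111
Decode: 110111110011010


Decoding:
110 -> C
111 -> D
110 -> C
0 -> A
110 -> C
10 -> B


Result: CDCACB


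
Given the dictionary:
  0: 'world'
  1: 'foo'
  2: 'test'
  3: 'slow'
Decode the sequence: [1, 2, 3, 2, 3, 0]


Look up each index in the dictionary:
  1 -> 'foo'
  2 -> 'test'
  3 -> 'slow'
  2 -> 'test'
  3 -> 'slow'
  0 -> 'world'

Decoded: "foo test slow test slow world"


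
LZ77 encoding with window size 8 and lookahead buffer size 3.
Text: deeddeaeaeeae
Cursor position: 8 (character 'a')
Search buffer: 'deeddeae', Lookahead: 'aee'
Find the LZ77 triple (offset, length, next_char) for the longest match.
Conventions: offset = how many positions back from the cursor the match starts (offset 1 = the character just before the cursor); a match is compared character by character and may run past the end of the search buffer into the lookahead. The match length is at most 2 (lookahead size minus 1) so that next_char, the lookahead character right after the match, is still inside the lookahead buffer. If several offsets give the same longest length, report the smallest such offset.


Try each offset into the search buffer:
  offset=1 (pos 7, char 'e'): match length 0
  offset=2 (pos 6, char 'a'): match length 2
  offset=3 (pos 5, char 'e'): match length 0
  offset=4 (pos 4, char 'd'): match length 0
  offset=5 (pos 3, char 'd'): match length 0
  offset=6 (pos 2, char 'e'): match length 0
  offset=7 (pos 1, char 'e'): match length 0
  offset=8 (pos 0, char 'd'): match length 0
Longest match has length 2 at offset 2.
next_char = character at position 8 + 2 = 10 -> 'e'

Best match: offset=2, length=2 (matching 'ae' starting at position 6)
LZ77 triple: (2, 2, 'e')


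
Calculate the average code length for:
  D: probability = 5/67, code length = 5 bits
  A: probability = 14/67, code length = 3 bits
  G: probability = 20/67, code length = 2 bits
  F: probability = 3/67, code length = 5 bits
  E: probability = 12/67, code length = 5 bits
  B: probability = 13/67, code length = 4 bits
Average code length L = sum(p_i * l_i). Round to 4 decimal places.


Weighted contributions p_i * l_i:
  D: (5/67) * 5 = 25/67
  A: (14/67) * 3 = 42/67
  G: (20/67) * 2 = 40/67
  F: (3/67) * 5 = 15/67
  E: (12/67) * 5 = 60/67
  B: (13/67) * 4 = 52/67
Sum = (25 + 42 + 40 + 15 + 60 + 52)/67 = 234/67

L = 234/67 = 3.4925 bits/symbol


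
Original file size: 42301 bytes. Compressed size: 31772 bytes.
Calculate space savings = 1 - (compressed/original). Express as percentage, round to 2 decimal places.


ratio = compressed/original = 31772/42301 = 0.751093
savings = 1 - ratio = 1 - 0.751093 = 0.248907
as a percentage: 0.248907 * 100 = 24.89%

Space savings = 1 - 31772/42301 = 24.89%


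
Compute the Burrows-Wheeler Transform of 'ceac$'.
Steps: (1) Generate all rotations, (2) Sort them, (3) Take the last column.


Rotations (sorted):
  0: $ceac -> last char: c
  1: ac$ce -> last char: e
  2: c$cea -> last char: a
  3: ceac$ -> last char: $
  4: eac$c -> last char: c


BWT = cea$c


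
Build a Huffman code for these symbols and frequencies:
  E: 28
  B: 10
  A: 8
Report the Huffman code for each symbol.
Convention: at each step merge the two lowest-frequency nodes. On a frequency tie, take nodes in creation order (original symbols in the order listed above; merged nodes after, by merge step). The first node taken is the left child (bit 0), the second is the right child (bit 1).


Huffman tree construction:
Step 1: Merge A(8) + B(10) = 18
Step 2: Merge (A+B)(18) + E(28) = 46
Read each symbol's code off the tree from the root (left child = 0, right child = 1).

Codes:
  E: 1 (length 1)
  B: 01 (length 2)
  A: 00 (length 2)
Average code length: 64/46 = 1.3913 bits/symbol


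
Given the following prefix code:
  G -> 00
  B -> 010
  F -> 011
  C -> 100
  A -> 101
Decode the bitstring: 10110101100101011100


Decoding step by step:
Bits 101 -> A
Bits 101 -> A
Bits 011 -> F
Bits 00 -> G
Bits 101 -> A
Bits 011 -> F
Bits 100 -> C


Decoded message: AAFGAFC


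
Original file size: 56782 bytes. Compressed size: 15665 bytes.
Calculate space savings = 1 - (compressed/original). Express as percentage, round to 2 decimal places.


ratio = compressed/original = 15665/56782 = 0.27588
savings = 1 - ratio = 1 - 0.27588 = 0.72412
as a percentage: 0.72412 * 100 = 72.41%

Space savings = 1 - 15665/56782 = 72.41%


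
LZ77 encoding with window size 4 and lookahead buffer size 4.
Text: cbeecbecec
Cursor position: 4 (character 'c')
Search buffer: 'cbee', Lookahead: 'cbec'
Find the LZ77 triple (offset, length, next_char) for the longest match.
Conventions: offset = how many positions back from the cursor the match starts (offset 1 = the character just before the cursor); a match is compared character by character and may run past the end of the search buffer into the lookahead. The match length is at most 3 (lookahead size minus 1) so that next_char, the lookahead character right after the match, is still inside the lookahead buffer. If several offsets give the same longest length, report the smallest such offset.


Try each offset into the search buffer:
  offset=1 (pos 3, char 'e'): match length 0
  offset=2 (pos 2, char 'e'): match length 0
  offset=3 (pos 1, char 'b'): match length 0
  offset=4 (pos 0, char 'c'): match length 3
Longest match has length 3 at offset 4.
next_char = character at position 4 + 3 = 7 -> 'c'

Best match: offset=4, length=3 (matching 'cbe' starting at position 0)
LZ77 triple: (4, 3, 'c')


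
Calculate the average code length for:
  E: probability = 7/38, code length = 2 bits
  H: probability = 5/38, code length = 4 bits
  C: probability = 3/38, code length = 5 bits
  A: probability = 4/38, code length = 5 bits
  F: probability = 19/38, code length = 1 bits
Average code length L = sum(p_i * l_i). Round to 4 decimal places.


Weighted contributions p_i * l_i:
  E: (7/38) * 2 = 14/38
  H: (5/38) * 4 = 20/38
  C: (3/38) * 5 = 15/38
  A: (4/38) * 5 = 20/38
  F: (19/38) * 1 = 19/38
Sum = (14 + 20 + 15 + 20 + 19)/38 = 88/38

L = 88/38 = 2.3158 bits/symbol


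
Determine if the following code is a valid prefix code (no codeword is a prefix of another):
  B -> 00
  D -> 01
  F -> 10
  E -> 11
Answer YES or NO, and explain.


Checking each pair (does one codeword prefix another?):
  B='00' vs D='01': no prefix
  B='00' vs F='10': no prefix
  B='00' vs E='11': no prefix
  D='01' vs B='00': no prefix
  D='01' vs F='10': no prefix
  D='01' vs E='11': no prefix
  F='10' vs B='00': no prefix
  F='10' vs D='01': no prefix
  F='10' vs E='11': no prefix
  E='11' vs B='00': no prefix
  E='11' vs D='01': no prefix
  E='11' vs F='10': no prefix
No violation found over all pairs.

YES -- this is a valid prefix code. No codeword is a prefix of any other codeword.


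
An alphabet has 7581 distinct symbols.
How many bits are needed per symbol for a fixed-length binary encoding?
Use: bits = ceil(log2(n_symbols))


log2(7581) = 12.8882
Bracket: 2^12 = 4096 < 7581 <= 2^13 = 8192
So ceil(log2(7581)) = 13

bits = ceil(log2(7581)) = ceil(12.8882) = 13 bits


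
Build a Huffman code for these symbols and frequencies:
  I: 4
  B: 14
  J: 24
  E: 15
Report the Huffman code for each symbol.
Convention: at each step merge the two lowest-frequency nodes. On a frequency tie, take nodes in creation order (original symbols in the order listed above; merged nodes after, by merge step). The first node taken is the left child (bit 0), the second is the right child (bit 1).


Huffman tree construction:
Step 1: Merge I(4) + B(14) = 18
Step 2: Merge E(15) + (I+B)(18) = 33
Step 3: Merge J(24) + (E+(I+B))(33) = 57
Read each symbol's code off the tree from the root (left child = 0, right child = 1).

Codes:
  I: 110 (length 3)
  B: 111 (length 3)
  J: 0 (length 1)
  E: 10 (length 2)
Average code length: 108/57 = 1.8947 bits/symbol


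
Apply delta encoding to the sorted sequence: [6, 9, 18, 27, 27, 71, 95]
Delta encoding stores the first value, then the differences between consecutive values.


First value: 6
Deltas:
  9 - 6 = 3
  18 - 9 = 9
  27 - 18 = 9
  27 - 27 = 0
  71 - 27 = 44
  95 - 71 = 24


Delta encoded: [6, 3, 9, 9, 0, 44, 24]


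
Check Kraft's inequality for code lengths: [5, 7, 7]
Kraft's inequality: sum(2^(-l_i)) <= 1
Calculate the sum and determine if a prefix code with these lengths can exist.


Sum = 2^(-5) + 2^(-7) + 2^(-7)
    = 0.03125 + 0.0078125 + 0.0078125
    = 6/128 = 0.046875
Since 0.046875 <= 1, Kraft's inequality IS satisfied.
A prefix code with these lengths CAN exist.

Kraft sum = 0.046875. Satisfied.


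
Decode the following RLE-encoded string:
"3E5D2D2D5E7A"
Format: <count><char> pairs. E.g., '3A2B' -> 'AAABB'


Expanding each <count><char> pair:
  3E -> 'EEE'
  5D -> 'DDDDD'
  2D -> 'DD'
  2D -> 'DD'
  5E -> 'EEEEE'
  7A -> 'AAAAAAA'

Decoded = EEEDDDDDDDDDEEEEEAAAAAAA


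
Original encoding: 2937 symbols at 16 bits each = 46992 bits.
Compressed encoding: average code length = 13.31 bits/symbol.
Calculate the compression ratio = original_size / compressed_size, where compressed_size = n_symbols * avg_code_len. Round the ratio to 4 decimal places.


original_size = n_symbols * orig_bits = 2937 * 16 = 46992 bits
compressed_size = n_symbols * avg_code_len = 2937 * 13.31 = 39091.47 bits
ratio = original_size / compressed_size = 46992 / 39091.47 = 1.2021

Compression ratio = 1.2021


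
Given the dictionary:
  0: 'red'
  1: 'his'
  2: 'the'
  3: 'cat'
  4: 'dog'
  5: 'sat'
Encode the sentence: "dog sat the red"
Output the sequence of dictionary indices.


Look up each word in the dictionary:
  'dog' -> 4
  'sat' -> 5
  'the' -> 2
  'red' -> 0

Encoded: [4, 5, 2, 0]


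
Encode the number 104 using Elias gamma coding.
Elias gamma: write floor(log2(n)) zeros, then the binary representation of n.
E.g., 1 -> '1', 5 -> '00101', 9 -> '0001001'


num_bits = floor(log2(104)) + 1 = 7
leading_zeros = num_bits - 1 = 6
binary(104) = 1101000

Elias gamma(104) = '000000' + '1101000' = 0000001101000 (13 bits)


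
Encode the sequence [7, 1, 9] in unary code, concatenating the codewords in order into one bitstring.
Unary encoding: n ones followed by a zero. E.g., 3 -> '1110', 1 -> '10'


Encode each number as n ones followed by a terminating 0:
  7 -> 11111110 (8 bits)
  1 -> 10 (2 bits)
  9 -> 1111111110 (10 bits)
Total length = 8 + 2 + 10 = 20 bits.

Unary([7, 1, 9]) = 11111110101111111110 (20 bits)


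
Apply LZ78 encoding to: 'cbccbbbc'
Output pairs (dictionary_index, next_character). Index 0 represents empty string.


LZ78 encoding steps:
Dictionary: {0: ''}
Step 1: w='' (idx 0), next='c' -> output (0, 'c'), add 'c' as idx 1
Step 2: w='' (idx 0), next='b' -> output (0, 'b'), add 'b' as idx 2
Step 3: w='c' (idx 1), next='c' -> output (1, 'c'), add 'cc' as idx 3
Step 4: w='b' (idx 2), next='b' -> output (2, 'b'), add 'bb' as idx 4
Step 5: w='b' (idx 2), next='c' -> output (2, 'c'), add 'bc' as idx 5


Encoded: [(0, 'c'), (0, 'b'), (1, 'c'), (2, 'b'), (2, 'c')]


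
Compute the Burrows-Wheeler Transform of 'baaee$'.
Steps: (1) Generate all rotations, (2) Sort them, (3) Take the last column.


Rotations (sorted):
  0: $baaee -> last char: e
  1: aaee$b -> last char: b
  2: aee$ba -> last char: a
  3: baaee$ -> last char: $
  4: e$baae -> last char: e
  5: ee$baa -> last char: a


BWT = eba$ea


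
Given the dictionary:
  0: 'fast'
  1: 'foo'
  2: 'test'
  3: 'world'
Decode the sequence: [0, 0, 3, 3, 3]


Look up each index in the dictionary:
  0 -> 'fast'
  0 -> 'fast'
  3 -> 'world'
  3 -> 'world'
  3 -> 'world'

Decoded: "fast fast world world world"


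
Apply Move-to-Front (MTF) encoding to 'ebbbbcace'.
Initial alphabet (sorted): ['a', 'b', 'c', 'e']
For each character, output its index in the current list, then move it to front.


MTF encoding:
'e': index 3 in ['a', 'b', 'c', 'e'] -> ['e', 'a', 'b', 'c']
'b': index 2 in ['e', 'a', 'b', 'c'] -> ['b', 'e', 'a', 'c']
'b': index 0 in ['b', 'e', 'a', 'c'] -> ['b', 'e', 'a', 'c']
'b': index 0 in ['b', 'e', 'a', 'c'] -> ['b', 'e', 'a', 'c']
'b': index 0 in ['b', 'e', 'a', 'c'] -> ['b', 'e', 'a', 'c']
'c': index 3 in ['b', 'e', 'a', 'c'] -> ['c', 'b', 'e', 'a']
'a': index 3 in ['c', 'b', 'e', 'a'] -> ['a', 'c', 'b', 'e']
'c': index 1 in ['a', 'c', 'b', 'e'] -> ['c', 'a', 'b', 'e']
'e': index 3 in ['c', 'a', 'b', 'e'] -> ['e', 'c', 'a', 'b']


Output: [3, 2, 0, 0, 0, 3, 3, 1, 3]


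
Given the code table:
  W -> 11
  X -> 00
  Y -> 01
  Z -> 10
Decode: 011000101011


Decoding:
01 -> Y
10 -> Z
00 -> X
10 -> Z
10 -> Z
11 -> W


Result: YZXZZW


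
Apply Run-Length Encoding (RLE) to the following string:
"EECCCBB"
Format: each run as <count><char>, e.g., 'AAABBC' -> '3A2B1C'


Scanning runs left to right:
  i=0: run of 'E' x 2 -> '2E'
  i=2: run of 'C' x 3 -> '3C'
  i=5: run of 'B' x 2 -> '2B'

RLE = 2E3C2B


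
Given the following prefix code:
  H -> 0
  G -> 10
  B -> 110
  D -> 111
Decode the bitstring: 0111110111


Decoding step by step:
Bits 0 -> H
Bits 111 -> D
Bits 110 -> B
Bits 111 -> D


Decoded message: HDBD


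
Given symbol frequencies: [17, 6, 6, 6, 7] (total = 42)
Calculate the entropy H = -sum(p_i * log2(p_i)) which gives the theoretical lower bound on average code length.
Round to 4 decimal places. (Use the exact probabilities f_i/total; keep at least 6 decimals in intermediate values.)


Per-symbol terms -p_i * log2(p_i) with p_i = f_i/42:
  p = 17/42 = 0.404762: log2(p) = -1.304855, -p*log2(p) = 0.528155
  p = 6/42 = 0.142857: log2(p) = -2.807355, -p*log2(p) = 0.401051
  p = 6/42 = 0.142857: log2(p) = -2.807355, -p*log2(p) = 0.401051
  p = 6/42 = 0.142857: log2(p) = -2.807355, -p*log2(p) = 0.401051
  p = 7/42 = 0.166667: log2(p) = -2.584963, -p*log2(p) = 0.430827
H = 0.528155 + 0.401051 + 0.401051 + 0.401051 + 0.430827 = 2.162135

H = 2.1621 bits/symbol


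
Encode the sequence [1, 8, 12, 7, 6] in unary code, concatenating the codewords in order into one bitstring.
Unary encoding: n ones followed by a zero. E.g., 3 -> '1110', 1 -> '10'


Encode each number as n ones followed by a terminating 0:
  1 -> 10 (2 bits)
  8 -> 111111110 (9 bits)
  12 -> 1111111111110 (13 bits)
  7 -> 11111110 (8 bits)
  6 -> 1111110 (7 bits)
Total length = 2 + 9 + 13 + 8 + 7 = 39 bits.

Unary([1, 8, 12, 7, 6]) = 101111111101111111111110111111101111110 (39 bits)


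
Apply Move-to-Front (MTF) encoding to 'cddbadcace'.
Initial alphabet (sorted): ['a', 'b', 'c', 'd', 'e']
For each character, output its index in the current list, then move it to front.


MTF encoding:
'c': index 2 in ['a', 'b', 'c', 'd', 'e'] -> ['c', 'a', 'b', 'd', 'e']
'd': index 3 in ['c', 'a', 'b', 'd', 'e'] -> ['d', 'c', 'a', 'b', 'e']
'd': index 0 in ['d', 'c', 'a', 'b', 'e'] -> ['d', 'c', 'a', 'b', 'e']
'b': index 3 in ['d', 'c', 'a', 'b', 'e'] -> ['b', 'd', 'c', 'a', 'e']
'a': index 3 in ['b', 'd', 'c', 'a', 'e'] -> ['a', 'b', 'd', 'c', 'e']
'd': index 2 in ['a', 'b', 'd', 'c', 'e'] -> ['d', 'a', 'b', 'c', 'e']
'c': index 3 in ['d', 'a', 'b', 'c', 'e'] -> ['c', 'd', 'a', 'b', 'e']
'a': index 2 in ['c', 'd', 'a', 'b', 'e'] -> ['a', 'c', 'd', 'b', 'e']
'c': index 1 in ['a', 'c', 'd', 'b', 'e'] -> ['c', 'a', 'd', 'b', 'e']
'e': index 4 in ['c', 'a', 'd', 'b', 'e'] -> ['e', 'c', 'a', 'd', 'b']


Output: [2, 3, 0, 3, 3, 2, 3, 2, 1, 4]


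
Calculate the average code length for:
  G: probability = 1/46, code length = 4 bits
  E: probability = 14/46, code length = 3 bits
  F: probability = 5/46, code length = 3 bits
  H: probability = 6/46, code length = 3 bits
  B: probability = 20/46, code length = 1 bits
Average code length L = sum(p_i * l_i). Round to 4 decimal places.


Weighted contributions p_i * l_i:
  G: (1/46) * 4 = 4/46
  E: (14/46) * 3 = 42/46
  F: (5/46) * 3 = 15/46
  H: (6/46) * 3 = 18/46
  B: (20/46) * 1 = 20/46
Sum = (4 + 42 + 15 + 18 + 20)/46 = 99/46

L = 99/46 = 2.1522 bits/symbol


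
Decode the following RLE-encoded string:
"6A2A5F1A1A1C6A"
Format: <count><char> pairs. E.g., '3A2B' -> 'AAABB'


Expanding each <count><char> pair:
  6A -> 'AAAAAA'
  2A -> 'AA'
  5F -> 'FFFFF'
  1A -> 'A'
  1A -> 'A'
  1C -> 'C'
  6A -> 'AAAAAA'

Decoded = AAAAAAAAFFFFFAACAAAAAA


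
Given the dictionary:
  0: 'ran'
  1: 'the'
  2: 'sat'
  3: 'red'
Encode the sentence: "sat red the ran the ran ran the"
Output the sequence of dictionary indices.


Look up each word in the dictionary:
  'sat' -> 2
  'red' -> 3
  'the' -> 1
  'ran' -> 0
  'the' -> 1
  'ran' -> 0
  'ran' -> 0
  'the' -> 1

Encoded: [2, 3, 1, 0, 1, 0, 0, 1]


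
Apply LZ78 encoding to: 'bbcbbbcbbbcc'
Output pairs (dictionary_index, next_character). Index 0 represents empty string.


LZ78 encoding steps:
Dictionary: {0: ''}
Step 1: w='' (idx 0), next='b' -> output (0, 'b'), add 'b' as idx 1
Step 2: w='b' (idx 1), next='c' -> output (1, 'c'), add 'bc' as idx 2
Step 3: w='b' (idx 1), next='b' -> output (1, 'b'), add 'bb' as idx 3
Step 4: w='bc' (idx 2), next='b' -> output (2, 'b'), add 'bcb' as idx 4
Step 5: w='bb' (idx 3), next='c' -> output (3, 'c'), add 'bbc' as idx 5
Step 6: w='' (idx 0), next='c' -> output (0, 'c'), add 'c' as idx 6


Encoded: [(0, 'b'), (1, 'c'), (1, 'b'), (2, 'b'), (3, 'c'), (0, 'c')]


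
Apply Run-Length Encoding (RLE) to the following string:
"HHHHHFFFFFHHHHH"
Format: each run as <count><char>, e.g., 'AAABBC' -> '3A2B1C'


Scanning runs left to right:
  i=0: run of 'H' x 5 -> '5H'
  i=5: run of 'F' x 5 -> '5F'
  i=10: run of 'H' x 5 -> '5H'

RLE = 5H5F5H


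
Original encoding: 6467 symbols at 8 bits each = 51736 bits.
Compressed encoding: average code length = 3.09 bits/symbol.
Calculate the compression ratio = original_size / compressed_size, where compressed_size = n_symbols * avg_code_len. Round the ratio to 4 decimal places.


original_size = n_symbols * orig_bits = 6467 * 8 = 51736 bits
compressed_size = n_symbols * avg_code_len = 6467 * 3.09 = 19983.03 bits
ratio = original_size / compressed_size = 51736 / 19983.03 = 2.589

Compression ratio = 2.589


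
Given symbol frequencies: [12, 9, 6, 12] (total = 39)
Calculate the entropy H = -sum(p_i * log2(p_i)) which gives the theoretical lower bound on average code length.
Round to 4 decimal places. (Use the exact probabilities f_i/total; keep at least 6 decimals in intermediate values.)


Per-symbol terms -p_i * log2(p_i) with p_i = f_i/39:
  p = 12/39 = 0.307692: log2(p) = -1.700440, -p*log2(p) = 0.523212
  p = 9/39 = 0.230769: log2(p) = -2.115477, -p*log2(p) = 0.488187
  p = 6/39 = 0.153846: log2(p) = -2.700440, -p*log2(p) = 0.415452
  p = 12/39 = 0.307692: log2(p) = -1.700440, -p*log2(p) = 0.523212
H = 0.523212 + 0.488187 + 0.415452 + 0.523212 = 1.950063

H = 1.9501 bits/symbol


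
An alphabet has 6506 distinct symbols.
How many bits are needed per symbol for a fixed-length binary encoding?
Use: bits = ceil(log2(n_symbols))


log2(6506) = 12.6676
Bracket: 2^12 = 4096 < 6506 <= 2^13 = 8192
So ceil(log2(6506)) = 13

bits = ceil(log2(6506)) = ceil(12.6676) = 13 bits


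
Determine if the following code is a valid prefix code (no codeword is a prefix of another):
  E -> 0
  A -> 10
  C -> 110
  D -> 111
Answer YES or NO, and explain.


Checking each pair (does one codeword prefix another?):
  E='0' vs A='10': no prefix
  E='0' vs C='110': no prefix
  E='0' vs D='111': no prefix
  A='10' vs E='0': no prefix
  A='10' vs C='110': no prefix
  A='10' vs D='111': no prefix
  C='110' vs E='0': no prefix
  C='110' vs A='10': no prefix
  C='110' vs D='111': no prefix
  D='111' vs E='0': no prefix
  D='111' vs A='10': no prefix
  D='111' vs C='110': no prefix
No violation found over all pairs.

YES -- this is a valid prefix code. No codeword is a prefix of any other codeword.


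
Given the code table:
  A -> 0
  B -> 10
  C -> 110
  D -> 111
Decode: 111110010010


Decoding:
111 -> D
110 -> C
0 -> A
10 -> B
0 -> A
10 -> B


Result: DCABAB


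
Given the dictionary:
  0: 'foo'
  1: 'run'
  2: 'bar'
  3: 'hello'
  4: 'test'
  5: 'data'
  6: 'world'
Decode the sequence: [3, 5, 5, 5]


Look up each index in the dictionary:
  3 -> 'hello'
  5 -> 'data'
  5 -> 'data'
  5 -> 'data'

Decoded: "hello data data data"


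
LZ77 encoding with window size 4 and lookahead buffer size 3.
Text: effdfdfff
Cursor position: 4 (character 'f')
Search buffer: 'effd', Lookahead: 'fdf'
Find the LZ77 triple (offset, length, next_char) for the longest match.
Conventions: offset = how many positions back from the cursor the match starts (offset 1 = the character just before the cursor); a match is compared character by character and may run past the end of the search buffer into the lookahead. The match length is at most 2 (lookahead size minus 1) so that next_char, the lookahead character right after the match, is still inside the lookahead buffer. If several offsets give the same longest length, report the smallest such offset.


Try each offset into the search buffer:
  offset=1 (pos 3, char 'd'): match length 0
  offset=2 (pos 2, char 'f'): match length 2
  offset=3 (pos 1, char 'f'): match length 1
  offset=4 (pos 0, char 'e'): match length 0
Longest match has length 2 at offset 2.
next_char = character at position 4 + 2 = 6 -> 'f'

Best match: offset=2, length=2 (matching 'fd' starting at position 2)
LZ77 triple: (2, 2, 'f')


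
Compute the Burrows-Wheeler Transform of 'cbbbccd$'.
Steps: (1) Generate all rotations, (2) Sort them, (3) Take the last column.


Rotations (sorted):
  0: $cbbbccd -> last char: d
  1: bbbccd$c -> last char: c
  2: bbccd$cb -> last char: b
  3: bccd$cbb -> last char: b
  4: cbbbccd$ -> last char: $
  5: ccd$cbbb -> last char: b
  6: cd$cbbbc -> last char: c
  7: d$cbbbcc -> last char: c


BWT = dcbb$bcc


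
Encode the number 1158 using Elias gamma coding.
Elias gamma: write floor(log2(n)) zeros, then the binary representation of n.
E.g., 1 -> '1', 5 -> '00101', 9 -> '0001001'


num_bits = floor(log2(1158)) + 1 = 11
leading_zeros = num_bits - 1 = 10
binary(1158) = 10010000110

Elias gamma(1158) = '0000000000' + '10010000110' = 000000000010010000110 (21 bits)


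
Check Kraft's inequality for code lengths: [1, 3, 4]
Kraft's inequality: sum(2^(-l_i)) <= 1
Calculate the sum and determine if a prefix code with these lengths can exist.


Sum = 2^(-1) + 2^(-3) + 2^(-4)
    = 0.5 + 0.125 + 0.0625
    = 11/16 = 0.6875
Since 0.6875 <= 1, Kraft's inequality IS satisfied.
A prefix code with these lengths CAN exist.

Kraft sum = 0.6875. Satisfied.


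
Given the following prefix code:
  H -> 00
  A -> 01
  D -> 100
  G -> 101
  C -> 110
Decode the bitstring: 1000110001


Decoding step by step:
Bits 100 -> D
Bits 01 -> A
Bits 100 -> D
Bits 01 -> A


Decoded message: DADA


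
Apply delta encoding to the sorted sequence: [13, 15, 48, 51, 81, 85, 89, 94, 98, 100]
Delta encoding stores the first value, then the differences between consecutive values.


First value: 13
Deltas:
  15 - 13 = 2
  48 - 15 = 33
  51 - 48 = 3
  81 - 51 = 30
  85 - 81 = 4
  89 - 85 = 4
  94 - 89 = 5
  98 - 94 = 4
  100 - 98 = 2


Delta encoded: [13, 2, 33, 3, 30, 4, 4, 5, 4, 2]


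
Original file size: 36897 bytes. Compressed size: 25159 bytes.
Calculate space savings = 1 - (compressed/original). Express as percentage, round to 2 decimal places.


ratio = compressed/original = 25159/36897 = 0.681871
savings = 1 - ratio = 1 - 0.681871 = 0.318129
as a percentage: 0.318129 * 100 = 31.81%

Space savings = 1 - 25159/36897 = 31.81%


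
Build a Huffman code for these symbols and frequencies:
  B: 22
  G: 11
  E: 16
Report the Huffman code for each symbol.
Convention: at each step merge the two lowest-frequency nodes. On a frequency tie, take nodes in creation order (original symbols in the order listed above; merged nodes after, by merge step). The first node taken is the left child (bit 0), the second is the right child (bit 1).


Huffman tree construction:
Step 1: Merge G(11) + E(16) = 27
Step 2: Merge B(22) + (G+E)(27) = 49
Read each symbol's code off the tree from the root (left child = 0, right child = 1).

Codes:
  B: 0 (length 1)
  G: 10 (length 2)
  E: 11 (length 2)
Average code length: 76/49 = 1.5510 bits/symbol
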